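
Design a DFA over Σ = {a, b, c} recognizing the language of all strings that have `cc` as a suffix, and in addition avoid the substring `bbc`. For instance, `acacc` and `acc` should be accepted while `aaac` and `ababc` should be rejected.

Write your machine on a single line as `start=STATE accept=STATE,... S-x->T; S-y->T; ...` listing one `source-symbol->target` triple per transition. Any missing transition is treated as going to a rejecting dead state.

start=q0; accept=q4; q0-a->q0; q0-b->q1; q0-c->q2; q1-a->q0; q1-b->q3; q1-c->q2; q2-a->q0; q2-b->q1; q2-c->q4; q3-a->q0; q3-b->q3; q3-c->q5; q4-a->q0; q4-b->q1; q4-c->q4; q5-a->q5; q5-b->q5; q5-c->q5

Handle the two conditions separately and then intersect. One (3 states) tracks how much of the suffix `cc` has currently been matched; the other (4 states) tracks partial matches of the forbidden pattern `bbc`. Each combined state is a pair, one component from each; accept when both components accept. Minimizing collapses redundant product states.
        a   b   c  
>  q0   q0  q1  q2 
   q1   q0  q3  q2 
   q2   q0  q1  q4 
   q3   q0  q3  q5 
 * q4   q0  q1  q4 
   q5   q5  q5  q5 
(> = start, * = accepting)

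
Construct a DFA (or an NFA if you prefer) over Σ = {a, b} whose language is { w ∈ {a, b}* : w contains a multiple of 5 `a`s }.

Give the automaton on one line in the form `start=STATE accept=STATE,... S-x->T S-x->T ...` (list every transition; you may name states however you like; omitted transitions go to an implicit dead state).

Keep the running count of `a`s modulo 5: each `a` advances along the cycle q0 → q1 → q2 → q3 → q4 → q0 while other symbols loop. Accept at q0.
A 5-state machine:
        a   b  
>* q0   q1  q0 
   q1   q2  q1 
   q2   q3  q2 
   q3   q4  q3 
   q4   q0  q4 
(> = start, * = accepting)

start=q0 accept=q0 q0-a->q1 q0-b->q0 q1-a->q2 q1-b->q1 q2-a->q3 q2-b->q2 q3-a->q4 q3-b->q3 q4-a->q0 q4-b->q4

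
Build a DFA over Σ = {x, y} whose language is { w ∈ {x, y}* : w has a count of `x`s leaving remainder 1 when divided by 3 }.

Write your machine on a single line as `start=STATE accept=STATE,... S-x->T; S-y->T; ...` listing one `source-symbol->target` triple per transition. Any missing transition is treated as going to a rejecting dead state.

Keep the running count of `x`s modulo 3: each `x` advances along the cycle s0 → s1 → s2 → s0 while other symbols loop. Accept at s1.
        x   y  
>  s0   s1  s0 
 * s1   s2  s1 
   s2   s0  s2 
(> = start, * = accepting)

start=s0; accept=s1; s0-x->s1; s0-y->s0; s1-x->s2; s1-y->s1; s2-x->s0; s2-y->s2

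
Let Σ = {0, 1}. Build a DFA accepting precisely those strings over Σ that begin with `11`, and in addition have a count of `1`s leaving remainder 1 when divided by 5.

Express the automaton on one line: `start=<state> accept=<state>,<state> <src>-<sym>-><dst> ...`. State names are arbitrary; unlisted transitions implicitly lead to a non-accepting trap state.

start=A accept=H A-0->B A-1->C B-0->B B-1->B C-0->B C-1->D D-0->D D-1->E E-0->E E-1->F F-0->F F-1->G G-0->G G-1->H H-0->H H-1->D

Handle the two conditions separately and then intersect. One (4 states) tracks whether the input so far still matches the prefix `11`; the other (5 states) tracks the count of `1`s modulo 5. Each combined state is a pair, one component from each; accept when both components accept. Minimizing collapses redundant product states.
       0  1 
>  A   B  C 
   B   B  B 
   C   B  D 
   D   D  E 
   E   E  F 
   F   F  G 
   G   G  H 
 * H   H  D 
(> = start, * = accepting)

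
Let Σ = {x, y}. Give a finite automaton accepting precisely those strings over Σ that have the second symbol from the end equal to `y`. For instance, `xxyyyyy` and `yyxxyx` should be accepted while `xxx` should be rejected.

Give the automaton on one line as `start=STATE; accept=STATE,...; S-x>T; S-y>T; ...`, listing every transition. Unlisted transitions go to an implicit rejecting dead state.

start=q0; accept=q5,q6; q0-x>q1; q0-y>q2; q1-x>q3; q1-y>q4; q2-x>q5; q2-y>q6; q3-x>q3; q3-y>q4; q4-x>q5; q4-y>q6; q5-x>q3; q5-y>q4; q6-x>q5; q6-y>q6

A DFA must remember the last 2 symbols (since which symbol is second-to-last isn't known until the input ends). Use one state per possible window of the last ≤2 symbols; accept from those whose window starts with `y`.
A 7-state machine:
        x   y  
>  q0   q1  q2 
   q1   q3  q4 
   q2   q5  q6 
   q3   q3  q4 
   q4   q5  q6 
 * q5   q3  q4 
 * q6   q5  q6 
(> = start, * = accepting)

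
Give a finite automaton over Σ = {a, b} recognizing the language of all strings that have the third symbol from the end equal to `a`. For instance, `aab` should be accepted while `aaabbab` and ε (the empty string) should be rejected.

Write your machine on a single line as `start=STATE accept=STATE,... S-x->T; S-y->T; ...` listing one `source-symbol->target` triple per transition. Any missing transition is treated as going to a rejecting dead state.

A DFA must remember the last 3 symbols (since which symbol is third-to-last isn't known until the input ends). Use one state per possible window of the last ≤3 symbols; accept from those whose window starts with `a`.
A 15-state machine:
          a    b  
>  q0     q1   q2 
   q1     q3   q4 
   q2     q5   q6 
   q3     q7   q8 
   q4     q9  q10 
   q5    q11  q12 
   q6    q13  q14 
 * q7     q7   q8 
 * q8     q9  q10 
 * q9    q11  q12 
 * q10   q13  q14 
   q11    q7   q8 
   q12    q9  q10 
   q13   q11  q12 
   q14   q13  q14 
(> = start, * = accepting)

start=q0; accept=q7,q8,q9,q10; q0-a->q1; q0-b->q2; q1-a->q3; q1-b->q4; q2-a->q5; q2-b->q6; q3-a->q7; q3-b->q8; q4-a->q9; q4-b->q10; q5-a->q11; q5-b->q12; q6-a->q13; q6-b->q14; q7-a->q7; q7-b->q8; q8-a->q9; q8-b->q10; q9-a->q11; q9-b->q12; q10-a->q13; q10-b->q14; q11-a->q7; q11-b->q8; q12-a->q9; q12-b->q10; q13-a->q11; q13-b->q12; q14-a->q13; q14-b->q14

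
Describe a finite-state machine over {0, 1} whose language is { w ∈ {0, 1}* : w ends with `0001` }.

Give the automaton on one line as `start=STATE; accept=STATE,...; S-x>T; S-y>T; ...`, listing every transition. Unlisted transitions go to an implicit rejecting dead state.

Remember how much of `0001` the current input suffix matches. State A means no match yet; B means the last symbol is `0`; C means the last 2 symbols are `00`; D means the last 3 symbols are `000`; E means the last 4 symbols are `0001`. Only E accepts. On a mismatch, fall back to the longest proper suffix that is still a prefix of `0001`.
       0  1 
>  A   B  A 
   B   C  A 
   C   D  A 
   D   D  E 
 * E   B  A 
(> = start, * = accepting)

start=A; accept=E; A-0>B; A-1>A; B-0>C; B-1>A; C-0>D; C-1>A; D-0>D; D-1>E; E-0>B; E-1>A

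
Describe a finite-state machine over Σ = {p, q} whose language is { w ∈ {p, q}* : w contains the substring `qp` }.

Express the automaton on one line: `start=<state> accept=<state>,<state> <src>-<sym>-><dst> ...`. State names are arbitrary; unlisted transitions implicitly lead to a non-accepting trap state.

Track how much of `qp` has been matched so far: state A is no progress, C is the absorbing accept state reached once `qp` has occurred. Intermediate states record partial matches; on a mismatch, fall back to the longest reusable overlap.
       p  q 
>  A   A  B 
   B   C  B 
 * C   C  C 
(> = start, * = accepting)

start=A accept=C A-p->A A-q->B B-p->C B-q->B C-p->C C-q->C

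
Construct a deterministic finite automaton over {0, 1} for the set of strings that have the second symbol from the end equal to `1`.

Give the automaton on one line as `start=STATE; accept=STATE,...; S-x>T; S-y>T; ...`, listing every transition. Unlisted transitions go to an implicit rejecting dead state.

start=s0; accept=s5,s6; s0-0>s1; s0-1>s2; s1-0>s3; s1-1>s4; s2-0>s5; s2-1>s6; s3-0>s3; s3-1>s4; s4-0>s5; s4-1>s6; s5-0>s3; s5-1>s4; s6-0>s5; s6-1>s6

A DFA must remember the last 2 symbols (since which symbol is second-to-last isn't known until the input ends). Use one state per possible window of the last ≤2 symbols; accept from those whose window starts with `1`.
        0   1  
>  s0   s1  s2 
   s1   s3  s4 
   s2   s5  s6 
   s3   s3  s4 
   s4   s5  s6 
 * s5   s3  s4 
 * s6   s5  s6 
(> = start, * = accepting)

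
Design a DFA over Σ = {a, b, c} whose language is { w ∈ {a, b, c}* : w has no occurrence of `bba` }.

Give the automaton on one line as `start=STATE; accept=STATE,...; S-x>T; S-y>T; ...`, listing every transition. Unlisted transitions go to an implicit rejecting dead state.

start=q0; accept=q0,q1,q2; q0-a>q0; q0-b>q1; q0-c>q0; q1-a>q0; q1-b>q2; q1-c>q0; q2-a>q3; q2-b>q2; q2-c>q0; q3-a>q3; q3-b>q3; q3-c>q3

This is the complement of 'contains `bba`'. Use the same substring-matching states — q0 through q3 holding how much of `bba` has just been matched — but flip the accepting set: everything except the trap q3 accepts.
        a   b   c  
>* q0   q0  q1  q0 
 * q1   q0  q2  q0 
 * q2   q3  q2  q0 
   q3   q3  q3  q3 
(> = start, * = accepting)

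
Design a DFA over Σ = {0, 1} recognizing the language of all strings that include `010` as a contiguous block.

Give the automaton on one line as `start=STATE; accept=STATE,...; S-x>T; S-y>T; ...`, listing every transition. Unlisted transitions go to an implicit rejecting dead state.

Track how much of `010` has been matched so far: state q0 is no progress, q3 is the absorbing accept state reached once `010` has occurred. Intermediate states record partial matches; on a mismatch, fall back to the longest reusable overlap.
        0   1  
>  q0   q1  q0 
   q1   q1  q2 
   q2   q3  q0 
 * q3   q3  q3 
(> = start, * = accepting)

start=q0; accept=q3; q0-0>q1; q0-1>q0; q1-0>q1; q1-1>q2; q2-0>q3; q2-1>q0; q3-0>q3; q3-1>q3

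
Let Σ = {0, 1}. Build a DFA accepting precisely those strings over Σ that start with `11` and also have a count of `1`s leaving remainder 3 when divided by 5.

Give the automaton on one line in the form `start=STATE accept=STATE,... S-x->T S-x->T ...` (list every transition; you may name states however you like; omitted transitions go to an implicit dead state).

start=A accept=G A-0->B A-1->C B-0->B B-1->D C-0->D C-1->E D-0->D D-1->F E-0->E E-1->G F-0->F F-1->H G-0->G G-1->I H-0->H H-1->J I-0->I I-1->K J-0->J J-1->B K-0->K K-1->L L-0->L L-1->E

Run two small machines in parallel and take their product. One (4 states) tracks whether the input so far still matches the prefix `11`; the other (5 states) tracks the count of `1`s modulo 5. Each combined state is a pair, one component from each; accept when both components accept.
       0  1 
>  A   B  C 
   B   B  D 
   C   D  E 
   D   D  F 
   E   E  G 
   F   F  H 
 * G   G  I 
   H   H  J 
   I   I  K 
   J   J  B 
   K   K  L 
   L   L  E 
(> = start, * = accepting)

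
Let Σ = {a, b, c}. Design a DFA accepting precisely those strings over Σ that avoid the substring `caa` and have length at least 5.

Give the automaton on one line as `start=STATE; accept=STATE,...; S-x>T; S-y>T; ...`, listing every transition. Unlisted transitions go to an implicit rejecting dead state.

start=q0; accept=q13,q14,q15; q0-a>q1; q0-b>q1; q0-c>q2; q1-a>q3; q1-b>q3; q1-c>q4; q2-a>q5; q2-b>q3; q2-c>q4; q3-a>q6; q3-b>q6; q3-c>q7; q4-a>q8; q4-b>q6; q4-c>q7; q5-a>q9; q5-b>q6; q5-c>q7; q6-a>q10; q6-b>q10; q6-c>q11; q7-a>q12; q7-b>q10; q7-c>q11; q8-a>q9; q8-b>q10; q8-c>q11; q9-a>q9; q9-b>q9; q9-c>q9; q10-a>q13; q10-b>q13; q10-c>q14; q11-a>q15; q11-b>q13; q11-c>q14; q12-a>q9; q12-b>q13; q12-c>q14; q13-a>q13; q13-b>q13; q13-c>q14; q14-a>q15; q14-b>q13; q14-c>q14; q15-a>q9; q15-b>q13; q15-c>q14

Run two small machines in parallel and take their product. One (4 states) tracks partial matches of the forbidden pattern `caa`; the other (7 states) tracks the input length, saturating at 6. Each combined state is a pair, one component from each; accept when both components accept. Minimizing collapses redundant product states.
16 states suffice.
          a    b    c  
>  q0     q1   q1   q2 
   q1     q3   q3   q4 
   q2     q5   q3   q4 
   q3     q6   q6   q7 
   q4     q8   q6   q7 
   q5     q9   q6   q7 
   q6    q10  q10  q11 
   q7    q12  q10  q11 
   q8     q9  q10  q11 
   q9     q9   q9   q9 
   q10   q13  q13  q14 
   q11   q15  q13  q14 
   q12    q9  q13  q14 
 * q13   q13  q13  q14 
 * q14   q15  q13  q14 
 * q15    q9  q13  q14 
(> = start, * = accepting)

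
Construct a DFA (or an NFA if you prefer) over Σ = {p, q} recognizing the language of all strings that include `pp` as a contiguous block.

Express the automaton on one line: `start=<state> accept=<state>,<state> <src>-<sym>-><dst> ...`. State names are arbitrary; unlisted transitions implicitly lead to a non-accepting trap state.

Track how much of `pp` has been matched so far: state S0 is no progress, S2 is the absorbing accept state reached once `pp` has occurred. Intermediate states record partial matches; on a mismatch, fall back to the longest reusable overlap.
A 3-state machine:
        p   q  
>  S0   S1  S0 
   S1   S2  S0 
 * S2   S2  S2 
(> = start, * = accepting)

start=S0 accept=S2 S0-p->S1 S0-q->S0 S1-p->S2 S1-q->S0 S2-p->S2 S2-q->S2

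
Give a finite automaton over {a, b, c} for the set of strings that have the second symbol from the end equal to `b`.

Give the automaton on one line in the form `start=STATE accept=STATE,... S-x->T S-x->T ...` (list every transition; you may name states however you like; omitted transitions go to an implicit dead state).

start=S0 accept=S7,S8,S9 S0-a->S1 S0-b->S2 S0-c->S3 S1-a->S4 S1-b->S5 S1-c->S6 S2-a->S7 S2-b->S8 S2-c->S9 S3-a->S10 S3-b->S11 S3-c->S12 S4-a->S4 S4-b->S5 S4-c->S6 S5-a->S7 S5-b->S8 S5-c->S9 S6-a->S10 S6-b->S11 S6-c->S12 S7-a->S4 S7-b->S5 S7-c->S6 S8-a->S7 S8-b->S8 S8-c->S9 S9-a->S10 S9-b->S11 S9-c->S12 S10-a->S4 S10-b->S5 S10-c->S6 S11-a->S7 S11-b->S8 S11-c->S9 S12-a->S10 S12-b->S11 S12-c->S12

A DFA must remember the last 2 symbols (since which symbol is second-to-last isn't known until the input ends). Use one state per possible window of the last ≤2 symbols; accept from those whose window starts with `b`.
A 13-state machine:
          a    b    c  
>  S0     S1   S2   S3 
   S1     S4   S5   S6 
   S2     S7   S8   S9 
   S3    S10  S11  S12 
   S4     S4   S5   S6 
   S5     S7   S8   S9 
   S6    S10  S11  S12 
 * S7     S4   S5   S6 
 * S8     S7   S8   S9 
 * S9    S10  S11  S12 
   S10    S4   S5   S6 
   S11    S7   S8   S9 
   S12   S10  S11  S12 
(> = start, * = accepting)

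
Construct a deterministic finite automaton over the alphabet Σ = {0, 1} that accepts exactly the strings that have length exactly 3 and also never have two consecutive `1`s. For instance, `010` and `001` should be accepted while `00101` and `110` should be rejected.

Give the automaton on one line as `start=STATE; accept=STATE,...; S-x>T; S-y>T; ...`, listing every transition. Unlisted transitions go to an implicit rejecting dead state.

Build one automaton per condition and run them in lockstep. The first has 5 states tracking the input length, saturating at 4; the second has 3 states tracking partial matches of the forbidden pattern `11`. A product state is a pair (one from each), accepting exactly when both do. After merging equivalent states the machine shrinks.
7 states suffice.
        0   1  
>  S0   S1  S2 
   S1   S3  S4 
   S2   S3  S5 
   S3   S6  S6 
   S4   S6  S5 
   S5   S5  S5 
 * S6   S5  S5 
(> = start, * = accepting)

start=S0; accept=S6; S0-0>S1; S0-1>S2; S1-0>S3; S1-1>S4; S2-0>S3; S2-1>S5; S3-0>S6; S3-1>S6; S4-0>S6; S4-1>S5; S5-0>S5; S5-1>S5; S6-0>S5; S6-1>S5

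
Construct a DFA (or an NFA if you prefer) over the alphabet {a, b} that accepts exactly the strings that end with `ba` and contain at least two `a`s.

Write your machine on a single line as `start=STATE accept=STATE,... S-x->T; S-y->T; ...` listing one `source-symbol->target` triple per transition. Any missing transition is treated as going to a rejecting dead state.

start=q0; accept=q8,q10; q0-a->q1; q0-b->q2; q1-a->q3; q1-b->q4; q2-a->q5; q2-b->q2; q3-a->q6; q3-b->q7; q4-a->q8; q4-b->q4; q5-a->q3; q5-b->q4; q6-a->q6; q6-b->q9; q7-a->q10; q7-b->q7; q8-a->q6; q8-b->q7; q9-a->q10; q9-b->q9; q10-a->q6; q10-b->q9

Handle the two conditions separately and then intersect. The first has 3 states tracking how much of the suffix `ba` has currently been matched; the second has 4 states tracking the count of `a`s, saturating at 3. A product state is a pair (one from each), accepting exactly when both do.
          a    b  
>  q0     q1   q2 
   q1     q3   q4 
   q2     q5   q2 
   q3     q6   q7 
   q4     q8   q4 
   q5     q3   q4 
   q6     q6   q9 
   q7    q10   q7 
 * q8     q6   q7 
   q9    q10   q9 
 * q10    q6   q9 
(> = start, * = accepting)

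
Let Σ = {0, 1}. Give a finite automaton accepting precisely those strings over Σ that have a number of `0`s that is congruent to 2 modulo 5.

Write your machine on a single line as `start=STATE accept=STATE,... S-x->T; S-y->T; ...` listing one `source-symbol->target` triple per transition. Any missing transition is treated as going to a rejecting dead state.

The only thing that matters is how many `0`s have appeared, reduced mod 5. Use one state per residue: A for 0, …, E for 4. Reading `0` moves to the next residue; anything else stays put. C is accepting.
A 5-state machine:
       0  1 
>  A   B  A 
   B   C  B 
 * C   D  C 
   D   E  D 
   E   A  E 
(> = start, * = accepting)

start=A; accept=C; A-0->B; A-1->A; B-0->C; B-1->B; C-0->D; C-1->C; D-0->E; D-1->D; E-0->A; E-1->E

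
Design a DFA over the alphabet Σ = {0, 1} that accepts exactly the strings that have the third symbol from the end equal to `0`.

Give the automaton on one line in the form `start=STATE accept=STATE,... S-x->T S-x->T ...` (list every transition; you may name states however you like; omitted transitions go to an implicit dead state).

start=A accept=H,I,J,K A-0->B A-1->C B-0->D B-1->E C-0->F C-1->G D-0->H D-1->I E-0->J E-1->K F-0->L F-1->M G-0->N G-1->O H-0->H H-1->I I-0->J I-1->K J-0->L J-1->M K-0->N K-1->O L-0->H L-1->I M-0->J M-1->K N-0->L N-1->M O-0->N O-1->O

Because acceptance depends on a position counted from the end, the machine has to buffer the most recent 3 symbols. Make each state the string of the last up-to-3 symbols read; on input `x` shift the window left and append `x`. Accept when the buffered window has length 3 and begins with `0`.
A 15-state machine:
       0  1 
>  A   B  C 
   B   D  E 
   C   F  G 
   D   H  I 
   E   J  K 
   F   L  M 
   G   N  O 
 * H   H  I 
 * I   J  K 
 * J   L  M 
 * K   N  O 
   L   H  I 
   M   J  K 
   N   L  M 
   O   N  O 
(> = start, * = accepting)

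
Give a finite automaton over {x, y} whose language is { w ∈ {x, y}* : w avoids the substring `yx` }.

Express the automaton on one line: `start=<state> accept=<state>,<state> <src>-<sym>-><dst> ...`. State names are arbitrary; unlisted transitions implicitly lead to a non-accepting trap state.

This is the complement of 'contains `yx`'. Use the same substring-matching states — S0 through S2 holding how much of `yx` has just been matched — but flip the accepting set: everything except the trap S2 accepts.
A 3-state machine:
        x   y  
>* S0   S0  S1 
 * S1   S2  S1 
   S2   S2  S2 
(> = start, * = accepting)

start=S0 accept=S0,S1 S0-x->S0 S0-y->S1 S1-x->S2 S1-y->S1 S2-x->S2 S2-y->S2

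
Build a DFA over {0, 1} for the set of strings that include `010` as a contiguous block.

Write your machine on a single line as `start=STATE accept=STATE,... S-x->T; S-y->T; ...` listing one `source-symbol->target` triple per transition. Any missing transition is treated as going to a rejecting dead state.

start=s0; accept=s3; s0-0->s1; s0-1->s0; s1-0->s1; s1-1->s2; s2-0->s3; s2-1->s0; s3-0->s3; s3-1->s3

States s0..s2 record the length of the longest prefix of `010` that matches the current input suffix. Reaching s3 means `010` has been seen, and we stay there forever. Accept from s3.
4 states suffice.
        0   1  
>  s0   s1  s0 
   s1   s1  s2 
   s2   s3  s0 
 * s3   s3  s3 
(> = start, * = accepting)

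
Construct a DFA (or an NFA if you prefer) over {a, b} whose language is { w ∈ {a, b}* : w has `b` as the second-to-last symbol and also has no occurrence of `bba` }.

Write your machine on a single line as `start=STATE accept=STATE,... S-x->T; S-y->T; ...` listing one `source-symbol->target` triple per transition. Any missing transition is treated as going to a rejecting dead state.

Run two small machines in parallel and take their product. The first has 7 states tracking the last 2 symbols read; the second has 4 states tracking partial matches of the forbidden pattern `bba`. A product state is a pair (one from each), accepting exactly when both do. Equivalent product states are then merged.
A 5-state machine:
        a   b  
>  q0   q0  q1 
   q1   q2  q3 
 * q2   q0  q1 
 * q3   q4  q3 
   q4   q4  q4 
(> = start, * = accepting)

start=q0; accept=q2,q3; q0-a->q0; q0-b->q1; q1-a->q2; q1-b->q3; q2-a->q0; q2-b->q1; q3-a->q4; q3-b->q3; q4-a->q4; q4-b->q4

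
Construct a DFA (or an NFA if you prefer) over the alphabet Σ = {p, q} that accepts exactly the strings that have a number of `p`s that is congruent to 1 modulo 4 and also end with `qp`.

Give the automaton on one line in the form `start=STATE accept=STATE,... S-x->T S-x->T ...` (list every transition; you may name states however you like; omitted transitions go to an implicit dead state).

start=s0 accept=s4 s0-p->s1 s0-q->s2 s1-p->s3 s1-q->s1 s2-p->s4 s2-q->s2 s3-p->s5 s3-q->s3 s4-p->s3 s4-q->s1 s5-p->s0 s5-q->s5

Build one automaton per condition and run them in lockstep. The first has 4 states tracking the count of `p`s modulo 4; the second has 3 states tracking how much of the suffix `qp` has currently been matched. A product state is a pair (one from each), accepting exactly when both do. Minimizing collapses redundant product states.
        p   q  
>  s0   s1  s2 
   s1   s3  s1 
   s2   s4  s2 
   s3   s5  s3 
 * s4   s3  s1 
   s5   s0  s5 
(> = start, * = accepting)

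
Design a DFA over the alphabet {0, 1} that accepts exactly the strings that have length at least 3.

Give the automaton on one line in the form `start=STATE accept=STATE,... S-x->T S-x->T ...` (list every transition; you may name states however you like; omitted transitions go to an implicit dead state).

start=A accept=D,E A-0->B A-1->B B-0->C B-1->C C-0->D C-1->D D-0->E D-1->E E-0->E E-1->E

We only need to distinguish lengths 0, 1, …, 3, and '>3'. Chain A → B → C → D → E on every symbol, with E looping. Accepting states: {D, E}.
5 states suffice.
       0  1 
>  A   B  B 
   B   C  C 
   C   D  D 
 * D   E  E 
 * E   E  E 
(> = start, * = accepting)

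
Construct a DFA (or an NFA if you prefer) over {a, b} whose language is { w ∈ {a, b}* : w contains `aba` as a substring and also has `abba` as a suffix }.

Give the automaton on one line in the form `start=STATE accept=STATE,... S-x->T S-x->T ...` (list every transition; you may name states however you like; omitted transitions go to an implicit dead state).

start=S0 accept=S8 S0-a->S1 S0-b->S0 S1-a->S1 S1-b->S2 S2-a->S3 S2-b->S4 S3-a->S3 S3-b->S5 S4-a->S6 S4-b->S0 S5-a->S3 S5-b->S7 S6-a->S1 S6-b->S2 S7-a->S8 S7-b->S9 S8-a->S3 S8-b->S5 S9-a->S3 S9-b->S9

Handle the two conditions separately and then intersect. The first has 4 states tracking whether and how much of `aba` has been seen; the second has 5 states tracking how much of the suffix `abba` has currently been matched. A product state is a pair (one from each), accepting exactly when both do.
With 10 states:
        a   b  
>  S0   S1  S0 
   S1   S1  S2 
   S2   S3  S4 
   S3   S3  S5 
   S4   S6  S0 
   S5   S3  S7 
   S6   S1  S2 
   S7   S8  S9 
 * S8   S3  S5 
   S9   S3  S9 
(> = start, * = accepting)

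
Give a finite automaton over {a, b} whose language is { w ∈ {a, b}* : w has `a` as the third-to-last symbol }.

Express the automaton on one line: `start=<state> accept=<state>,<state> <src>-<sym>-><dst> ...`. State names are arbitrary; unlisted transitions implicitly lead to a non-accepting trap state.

A DFA must remember the last 3 symbols (since which symbol is third-to-last isn't known until the input ends). Use one state per possible window of the last ≤3 symbols; accept from those whose window starts with `a`.
          a    b  
>  q0     q1   q2 
   q1     q3   q4 
   q2     q5   q6 
   q3     q7   q8 
   q4     q9  q10 
   q5    q11  q12 
   q6    q13  q14 
 * q7     q7   q8 
 * q8     q9  q10 
 * q9    q11  q12 
 * q10   q13  q14 
   q11    q7   q8 
   q12    q9  q10 
   q13   q11  q12 
   q14   q13  q14 
(> = start, * = accepting)

start=q0 accept=q7,q8,q9,q10 q0-a->q1 q0-b->q2 q1-a->q3 q1-b->q4 q2-a->q5 q2-b->q6 q3-a->q7 q3-b->q8 q4-a->q9 q4-b->q10 q5-a->q11 q5-b->q12 q6-a->q13 q6-b->q14 q7-a->q7 q7-b->q8 q8-a->q9 q8-b->q10 q9-a->q11 q9-b->q12 q10-a->q13 q10-b->q14 q11-a->q7 q11-b->q8 q12-a->q9 q12-b->q10 q13-a->q11 q13-b->q12 q14-a->q13 q14-b->q14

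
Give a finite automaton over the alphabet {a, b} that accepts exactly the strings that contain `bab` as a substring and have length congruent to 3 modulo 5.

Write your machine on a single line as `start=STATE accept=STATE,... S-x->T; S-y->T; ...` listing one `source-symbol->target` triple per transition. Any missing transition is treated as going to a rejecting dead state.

Run two small machines in parallel and take their product. One (4 states) tracks whether and how much of `bab` has been seen; the other (5 states) tracks the input length modulo 5. Each combined state is a pair, one component from each; accept when both components accept.
A 20-state machine:
          a    b  
>  q0     q1   q2 
   q1     q3   q4 
   q2     q5   q4 
   q3     q6   q7 
   q4     q8   q7 
   q5     q6   q9 
   q6    q10  q11 
   q7    q12  q11 
   q8    q10  q13 
 * q9    q13  q13 
   q10    q0  q14 
   q11   q15  q14 
   q12    q0  q16 
   q13   q16  q16 
   q14   q17   q2 
   q15    q1  q18 
   q16   q18  q18 
   q17    q3  q19 
   q18   q19  q19 
   q19    q9   q9 
(> = start, * = accepting)

start=q0; accept=q9; q0-a->q1; q0-b->q2; q1-a->q3; q1-b->q4; q2-a->q5; q2-b->q4; q3-a->q6; q3-b->q7; q4-a->q8; q4-b->q7; q5-a->q6; q5-b->q9; q6-a->q10; q6-b->q11; q7-a->q12; q7-b->q11; q8-a->q10; q8-b->q13; q9-a->q13; q9-b->q13; q10-a->q0; q10-b->q14; q11-a->q15; q11-b->q14; q12-a->q0; q12-b->q16; q13-a->q16; q13-b->q16; q14-a->q17; q14-b->q2; q15-a->q1; q15-b->q18; q16-a->q18; q16-b->q18; q17-a->q3; q17-b->q19; q18-a->q19; q18-b->q19; q19-a->q9; q19-b->q9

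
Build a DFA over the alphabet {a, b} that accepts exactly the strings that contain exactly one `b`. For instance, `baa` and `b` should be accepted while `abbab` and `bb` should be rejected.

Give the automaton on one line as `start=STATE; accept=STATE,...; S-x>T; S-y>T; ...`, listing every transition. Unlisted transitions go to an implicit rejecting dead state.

Only the number of `b`s matters, and only up to 2. Make a chain s0 → s1 → s2 advanced by each `b` (with s2 absorbing); every other symbol self-loops. The accepting set is {s1}.
        a   b  
>  s0   s0  s1 
 * s1   s1  s2 
   s2   s2  s2 
(> = start, * = accepting)

start=s0; accept=s1; s0-a>s0; s0-b>s1; s1-a>s1; s1-b>s2; s2-a>s2; s2-b>s2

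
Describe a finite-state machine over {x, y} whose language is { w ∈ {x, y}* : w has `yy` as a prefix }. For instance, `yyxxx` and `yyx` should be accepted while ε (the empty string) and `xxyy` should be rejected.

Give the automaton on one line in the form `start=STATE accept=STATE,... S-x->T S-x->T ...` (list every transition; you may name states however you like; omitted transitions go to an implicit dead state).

start=q0 accept=q2 q0-x->q3 q0-y->q1 q1-x->q3 q1-y->q2 q2-x->q2 q2-y->q2 q3-x->q3 q3-y->q3

Check the first 2 symbols one by one: q0 through q1 record how many have matched `yy` so far; any wrong symbol goes to the dead state q3. After all 2 match we enter the accepting sink q2.
        x   y  
>  q0   q3  q1 
   q1   q3  q2 
 * q2   q2  q2 
   q3   q3  q3 
(> = start, * = accepting)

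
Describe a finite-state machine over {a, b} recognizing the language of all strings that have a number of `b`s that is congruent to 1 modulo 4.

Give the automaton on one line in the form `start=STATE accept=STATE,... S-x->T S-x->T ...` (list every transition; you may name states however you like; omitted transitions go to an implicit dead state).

start=q0 accept=q1 q0-a->q0 q0-b->q1 q1-a->q1 q1-b->q2 q2-a->q2 q2-b->q3 q3-a->q3 q3-b->q0

Keep the running count of `b`s modulo 4: each `b` advances along the cycle q0 → q1 → q2 → q3 → q0 while other symbols loop. Accept at q1.
With 4 states:
        a   b  
>  q0   q0  q1 
 * q1   q1  q2 
   q2   q2  q3 
   q3   q3  q0 
(> = start, * = accepting)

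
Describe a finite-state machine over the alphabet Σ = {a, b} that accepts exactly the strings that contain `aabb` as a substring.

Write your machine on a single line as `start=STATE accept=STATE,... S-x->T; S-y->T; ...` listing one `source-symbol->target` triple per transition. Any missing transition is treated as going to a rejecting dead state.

States q0..q3 record the length of the longest prefix of `aabb` that matches the current input suffix. Reaching q4 means `aabb` has been seen, and we stay there forever. Accept from q4.
With 5 states:
        a   b  
>  q0   q1  q0 
   q1   q2  q0 
   q2   q2  q3 
   q3   q1  q4 
 * q4   q4  q4 
(> = start, * = accepting)

start=q0; accept=q4; q0-a->q1; q0-b->q0; q1-a->q2; q1-b->q0; q2-a->q2; q2-b->q3; q3-a->q1; q3-b->q4; q4-a->q4; q4-b->q4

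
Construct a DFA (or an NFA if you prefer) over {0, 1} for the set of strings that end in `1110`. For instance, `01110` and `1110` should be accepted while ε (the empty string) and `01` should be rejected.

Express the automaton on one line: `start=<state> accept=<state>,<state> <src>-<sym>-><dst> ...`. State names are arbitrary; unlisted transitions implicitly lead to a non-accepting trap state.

Let each state record the length of the longest suffix of the input read so far that is also a prefix of `1110`. S1 means the last symbol is `1`; S2 means the last 2 symbols are `11`; S3 means the last 3 symbols are `111`; S4 means the last 4 symbols are `1110`. Accept only at S4, where the string currently ends in `1110`.
5 states suffice.
        0   1  
>  S0   S0  S1 
   S1   S0  S2 
   S2   S0  S3 
   S3   S4  S3 
 * S4   S0  S1 
(> = start, * = accepting)

start=S0 accept=S4 S0-0->S0 S0-1->S1 S1-0->S0 S1-1->S2 S2-0->S0 S2-1->S3 S3-0->S4 S3-1->S3 S4-0->S0 S4-1->S1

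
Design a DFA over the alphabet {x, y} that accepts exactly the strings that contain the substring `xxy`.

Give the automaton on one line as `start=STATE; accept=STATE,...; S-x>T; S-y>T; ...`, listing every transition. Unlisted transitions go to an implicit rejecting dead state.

start=q0; accept=q3; q0-x>q1; q0-y>q0; q1-x>q2; q1-y>q0; q2-x>q2; q2-y>q3; q3-x>q3; q3-y>q3

States q0..q2 record the length of the longest prefix of `xxy` that matches the current input suffix. Reaching q3 means `xxy` has been seen, and we stay there forever. Accept from q3.
        x   y  
>  q0   q1  q0 
   q1   q2  q0 
   q2   q2  q3 
 * q3   q3  q3 
(> = start, * = accepting)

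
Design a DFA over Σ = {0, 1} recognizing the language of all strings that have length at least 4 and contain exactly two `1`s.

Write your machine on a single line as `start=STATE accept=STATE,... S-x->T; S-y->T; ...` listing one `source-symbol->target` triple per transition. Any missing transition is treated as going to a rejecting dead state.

Build one automaton per condition and run them in lockstep. The first has 6 states tracking the input length, saturating at 5; the second has 4 states tracking the count of `1`s, saturating at 3. A product state is a pair (one from each), accepting exactly when both do. Equivalent product states are then merged.
A 10-state machine:
        0   1  
>  S0   S1  S2 
   S1   S3  S4 
   S2   S4  S5 
   S3   S3  S6 
   S4   S6  S7 
   S5   S7  S8 
   S6   S6  S9 
   S7   S9  S8 
   S8   S8  S8 
 * S9   S9  S8 
(> = start, * = accepting)

start=S0; accept=S9; S0-0->S1; S0-1->S2; S1-0->S3; S1-1->S4; S2-0->S4; S2-1->S5; S3-0->S3; S3-1->S6; S4-0->S6; S4-1->S7; S5-0->S7; S5-1->S8; S6-0->S6; S6-1->S9; S7-0->S9; S7-1->S8; S8-0->S8; S8-1->S8; S9-0->S9; S9-1->S8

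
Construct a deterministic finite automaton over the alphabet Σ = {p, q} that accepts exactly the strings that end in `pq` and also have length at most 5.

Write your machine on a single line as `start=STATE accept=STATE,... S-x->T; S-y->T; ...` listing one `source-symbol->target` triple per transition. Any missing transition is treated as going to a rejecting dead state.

start=S0; accept=S4,S7,S10; S0-p->S1; S0-q->S2; S1-p->S3; S1-q->S4; S2-p->S3; S2-q->S5; S3-p->S6; S3-q->S7; S4-p->S6; S4-q->S8; S5-p->S6; S5-q->S8; S6-p->S9; S6-q->S10; S7-p->S9; S7-q->S11; S8-p->S9; S8-q->S11; S9-p->S11; S9-q->S10; S10-p->S11; S10-q->S11; S11-p->S11; S11-q->S11

Build one automaton per condition and run them in lockstep. One (3 states) tracks how much of the suffix `pq` has currently been matched; the other (7 states) tracks the input length, saturating at 6. Each combined state is a pair, one component from each; accept when both components accept. After merging equivalent states the machine shrinks.
          p    q  
>  S0     S1   S2 
   S1     S3   S4 
   S2     S3   S5 
   S3     S6   S7 
 * S4     S6   S8 
   S5     S6   S8 
   S6     S9  S10 
 * S7     S9  S11 
   S8     S9  S11 
   S9    S11  S10 
 * S10   S11  S11 
   S11   S11  S11 
(> = start, * = accepting)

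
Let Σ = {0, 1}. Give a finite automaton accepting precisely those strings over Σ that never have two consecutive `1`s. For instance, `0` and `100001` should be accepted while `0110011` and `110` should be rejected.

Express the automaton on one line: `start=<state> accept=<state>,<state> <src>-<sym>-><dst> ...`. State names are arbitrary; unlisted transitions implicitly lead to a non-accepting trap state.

start=S0 accept=S0,S1 S0-0->S0 S0-1->S1 S1-0->S0 S1-1->S2 S2-0->S2 S2-1->S2

Track partial matches of the forbidden pattern `11`. State S2 is a dead state reached once `11` has occurred; every other state accepts. S0 means no part of `11` is currently matched.
3 states suffice.
        0   1  
>* S0   S0  S1 
 * S1   S0  S2 
   S2   S2  S2 
(> = start, * = accepting)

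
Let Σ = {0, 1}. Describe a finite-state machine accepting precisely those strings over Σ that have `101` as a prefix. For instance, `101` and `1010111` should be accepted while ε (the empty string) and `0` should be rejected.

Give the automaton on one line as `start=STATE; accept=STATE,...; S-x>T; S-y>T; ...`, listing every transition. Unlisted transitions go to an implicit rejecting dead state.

start=S0; accept=S3; S0-0>S4; S0-1>S1; S1-0>S2; S1-1>S4; S2-0>S4; S2-1>S3; S3-0>S3; S3-1>S3; S4-0>S4; S4-1>S4

Check the first 3 symbols one by one: S0 through S2 record how many have matched `101` so far; any wrong symbol goes to the dead state S4. After all 3 match we enter the accepting sink S3.
A 5-state machine:
        0   1  
>  S0   S4  S1 
   S1   S2  S4 
   S2   S4  S3 
 * S3   S3  S3 
   S4   S4  S4 
(> = start, * = accepting)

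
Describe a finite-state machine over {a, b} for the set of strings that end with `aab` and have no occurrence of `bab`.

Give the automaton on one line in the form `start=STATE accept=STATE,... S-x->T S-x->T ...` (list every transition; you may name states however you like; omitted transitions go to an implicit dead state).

Run two small machines in parallel and take their product. The first has 4 states tracking how much of the suffix `aab` has currently been matched; the second has 4 states tracking partial matches of the forbidden pattern `bab`. A product state is a pair (one from each), accepting exactly when both do.
With 10 states:
        a   b  
>  q0   q1  q2 
   q1   q3  q2 
   q2   q4  q2 
   q3   q3  q5 
   q4   q3  q6 
 * q5   q4  q2 
   q6   q7  q6 
   q7   q8  q6 
   q8   q8  q9 
   q9   q7  q6 
(> = start, * = accepting)

start=q0 accept=q5 q0-a->q1 q0-b->q2 q1-a->q3 q1-b->q2 q2-a->q4 q2-b->q2 q3-a->q3 q3-b->q5 q4-a->q3 q4-b->q6 q5-a->q4 q5-b->q2 q6-a->q7 q6-b->q6 q7-a->q8 q7-b->q6 q8-a->q8 q8-b->q9 q9-a->q7 q9-b->q6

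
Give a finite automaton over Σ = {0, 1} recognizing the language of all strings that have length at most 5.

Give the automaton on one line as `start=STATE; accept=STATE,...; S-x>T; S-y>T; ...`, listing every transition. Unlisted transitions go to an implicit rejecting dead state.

Count input length up to 6: every symbol moves from s0 toward s6, which means 'more than 5' and absorbs. Accept from {s0, s1, s2, s3, s4, s5}.
With 7 states:
        0   1  
>* s0   s1  s1 
 * s1   s2  s2 
 * s2   s3  s3 
 * s3   s4  s4 
 * s4   s5  s5 
 * s5   s6  s6 
   s6   s6  s6 
(> = start, * = accepting)

start=s0; accept=s0,s1,s2,s3,s4,s5; s0-0>s1; s0-1>s1; s1-0>s2; s1-1>s2; s2-0>s3; s2-1>s3; s3-0>s4; s3-1>s4; s4-0>s5; s4-1>s5; s5-0>s6; s5-1>s6; s6-0>s6; s6-1>s6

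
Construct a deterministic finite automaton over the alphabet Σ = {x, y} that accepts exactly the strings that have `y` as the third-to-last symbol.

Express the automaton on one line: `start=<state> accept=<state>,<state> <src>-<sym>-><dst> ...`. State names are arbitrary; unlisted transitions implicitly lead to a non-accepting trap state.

Because acceptance depends on a position counted from the end, the machine has to buffer the most recent 3 symbols. Make each state the string of the last up-to-3 symbols read; on input `x` shift the window left and append `x`. Accept when the buffered window has length 3 and begins with `y`.
          x    y  
>  q0     q1   q2 
   q1     q3   q4 
   q2     q5   q6 
   q3     q7   q8 
   q4     q9  q10 
   q5    q11  q12 
   q6    q13  q14 
   q7     q7   q8 
   q8     q9  q10 
   q9    q11  q12 
   q10   q13  q14 
 * q11    q7   q8 
 * q12    q9  q10 
 * q13   q11  q12 
 * q14   q13  q14 
(> = start, * = accepting)

start=q0 accept=q11,q12,q13,q14 q0-x->q1 q0-y->q2 q1-x->q3 q1-y->q4 q2-x->q5 q2-y->q6 q3-x->q7 q3-y->q8 q4-x->q9 q4-y->q10 q5-x->q11 q5-y->q12 q6-x->q13 q6-y->q14 q7-x->q7 q7-y->q8 q8-x->q9 q8-y->q10 q9-x->q11 q9-y->q12 q10-x->q13 q10-y->q14 q11-x->q7 q11-y->q8 q12-x->q9 q12-y->q10 q13-x->q11 q13-y->q12 q14-x->q13 q14-y->q14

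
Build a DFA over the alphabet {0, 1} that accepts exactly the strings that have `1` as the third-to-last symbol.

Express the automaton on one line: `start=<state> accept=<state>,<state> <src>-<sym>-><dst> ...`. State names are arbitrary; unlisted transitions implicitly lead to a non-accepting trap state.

A DFA must remember the last 3 symbols (since which symbol is third-to-last isn't known until the input ends). Use one state per possible window of the last ≤3 symbols; accept from those whose window starts with `1`.
With 15 states:
       0  1 
>  A   B  C 
   B   D  E 
   C   F  G 
   D   H  I 
   E   J  K 
   F   L  M 
   G   N  O 
   H   H  I 
   I   J  K 
   J   L  M 
   K   N  O 
 * L   H  I 
 * M   J  K 
 * N   L  M 
 * O   N  O 
(> = start, * = accepting)

start=A accept=L,M,N,O A-0->B A-1->C B-0->D B-1->E C-0->F C-1->G D-0->H D-1->I E-0->J E-1->K F-0->L F-1->M G-0->N G-1->O H-0->H H-1->I I-0->J I-1->K J-0->L J-1->M K-0->N K-1->O L-0->H L-1->I M-0->J M-1->K N-0->L N-1->M O-0->N O-1->O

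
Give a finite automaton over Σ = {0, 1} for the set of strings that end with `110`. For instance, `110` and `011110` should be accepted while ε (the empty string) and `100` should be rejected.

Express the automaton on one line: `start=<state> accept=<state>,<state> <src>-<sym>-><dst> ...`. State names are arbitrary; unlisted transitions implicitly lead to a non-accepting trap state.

Let each state record the length of the longest suffix of the input read so far that is also a prefix of `110`. B means the last symbol is `1`; C means the last 2 symbols are `11`; D means the last 3 symbols are `110`. Accept only at D, where the string currently ends in `110`.
With 4 states:
       0  1 
>  A   A  B 
   B   A  C 
   C   D  C 
 * D   A  B 
(> = start, * = accepting)

start=A accept=D A-0->A A-1->B B-0->A B-1->C C-0->D C-1->C D-0->A D-1->B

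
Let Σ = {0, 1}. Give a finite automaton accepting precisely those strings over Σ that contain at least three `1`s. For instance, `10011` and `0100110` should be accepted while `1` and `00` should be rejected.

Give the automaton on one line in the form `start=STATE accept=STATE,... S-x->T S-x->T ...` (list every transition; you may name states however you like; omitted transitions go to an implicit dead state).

start=A accept=D,E A-0->A A-1->B B-0->B B-1->C C-0->C C-1->D D-0->D D-1->E E-0->E E-1->E

Only the number of `1`s matters, and only up to 4. Make a chain A → B → C → D → E advanced by each `1` (with E absorbing); every other symbol self-loops. The accepting set is {D, E}.
5 states suffice.
       0  1 
>  A   A  B 
   B   B  C 
   C   C  D 
 * D   D  E 
 * E   E  E 
(> = start, * = accepting)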